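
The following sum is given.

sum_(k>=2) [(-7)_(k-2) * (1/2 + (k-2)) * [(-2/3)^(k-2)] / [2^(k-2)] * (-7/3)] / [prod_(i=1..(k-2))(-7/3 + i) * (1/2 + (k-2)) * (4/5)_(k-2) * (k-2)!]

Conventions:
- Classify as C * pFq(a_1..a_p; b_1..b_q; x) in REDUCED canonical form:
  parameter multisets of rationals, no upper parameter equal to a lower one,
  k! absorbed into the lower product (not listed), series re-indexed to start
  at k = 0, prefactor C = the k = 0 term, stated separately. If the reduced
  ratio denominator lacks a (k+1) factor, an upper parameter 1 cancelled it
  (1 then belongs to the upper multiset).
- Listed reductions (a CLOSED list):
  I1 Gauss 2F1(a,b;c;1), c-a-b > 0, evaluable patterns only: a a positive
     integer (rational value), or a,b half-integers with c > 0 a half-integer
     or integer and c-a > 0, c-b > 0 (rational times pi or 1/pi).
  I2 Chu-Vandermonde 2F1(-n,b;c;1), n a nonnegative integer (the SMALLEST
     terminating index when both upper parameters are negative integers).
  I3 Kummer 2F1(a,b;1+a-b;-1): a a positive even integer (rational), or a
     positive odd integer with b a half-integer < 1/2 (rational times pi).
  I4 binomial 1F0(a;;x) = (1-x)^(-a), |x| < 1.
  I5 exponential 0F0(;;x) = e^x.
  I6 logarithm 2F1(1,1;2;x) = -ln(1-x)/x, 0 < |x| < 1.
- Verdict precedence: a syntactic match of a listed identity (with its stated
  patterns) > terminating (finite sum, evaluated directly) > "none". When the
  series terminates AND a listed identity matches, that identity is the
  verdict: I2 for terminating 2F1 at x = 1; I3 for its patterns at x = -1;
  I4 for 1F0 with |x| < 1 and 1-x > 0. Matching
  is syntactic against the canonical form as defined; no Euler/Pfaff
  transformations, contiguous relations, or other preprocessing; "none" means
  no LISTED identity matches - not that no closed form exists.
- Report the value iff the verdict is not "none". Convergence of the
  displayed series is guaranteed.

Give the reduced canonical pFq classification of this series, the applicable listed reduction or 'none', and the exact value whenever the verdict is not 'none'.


Prefactor -7/3, argument -1/3: 1F2 with upper {-7} over lower {-4/3, 4/5}. Verdict: terminating at k = 7: the factor (-7)_k kills every later term; summing the 8 survivors is exact. Exact value: -8043506132369/957185703936.

Key observation: t_0 = -7/3 here, and the lower running product (C = -7/3, x = -1/3) is a rising factorial.
Step ratio: r(k) = (-1/3) * (k-7) / [(k-4/3) (k+4/5) (k+1)] - poly over poly, x = (-1/3) from leading terms; C = -7/3 at k = 0.


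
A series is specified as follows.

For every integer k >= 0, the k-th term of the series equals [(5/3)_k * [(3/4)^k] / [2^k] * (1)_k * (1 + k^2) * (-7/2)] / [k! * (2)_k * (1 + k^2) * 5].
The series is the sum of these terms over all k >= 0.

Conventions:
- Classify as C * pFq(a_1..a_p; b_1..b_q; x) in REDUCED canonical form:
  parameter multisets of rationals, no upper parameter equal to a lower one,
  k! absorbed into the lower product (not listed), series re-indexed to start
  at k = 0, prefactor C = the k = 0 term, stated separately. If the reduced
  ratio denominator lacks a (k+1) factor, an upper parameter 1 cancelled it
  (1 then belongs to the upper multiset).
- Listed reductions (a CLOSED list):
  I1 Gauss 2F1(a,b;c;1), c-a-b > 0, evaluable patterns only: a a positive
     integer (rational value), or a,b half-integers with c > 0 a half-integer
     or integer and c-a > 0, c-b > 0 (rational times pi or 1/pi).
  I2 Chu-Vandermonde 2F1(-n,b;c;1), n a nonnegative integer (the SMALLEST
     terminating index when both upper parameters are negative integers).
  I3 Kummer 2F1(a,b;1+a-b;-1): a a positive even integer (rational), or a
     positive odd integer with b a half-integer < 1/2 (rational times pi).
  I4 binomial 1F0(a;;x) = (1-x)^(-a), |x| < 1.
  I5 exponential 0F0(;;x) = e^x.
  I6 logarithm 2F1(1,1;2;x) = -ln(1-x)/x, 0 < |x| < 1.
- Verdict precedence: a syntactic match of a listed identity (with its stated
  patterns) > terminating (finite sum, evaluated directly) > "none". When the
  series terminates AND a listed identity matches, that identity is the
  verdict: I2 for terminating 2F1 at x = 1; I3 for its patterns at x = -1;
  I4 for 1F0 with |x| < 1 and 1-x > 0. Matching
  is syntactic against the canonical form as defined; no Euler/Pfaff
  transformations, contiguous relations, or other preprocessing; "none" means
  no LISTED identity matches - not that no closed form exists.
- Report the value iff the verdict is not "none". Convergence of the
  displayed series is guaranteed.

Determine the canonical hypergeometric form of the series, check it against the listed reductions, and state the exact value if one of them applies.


Key observation: from the first term -7/10: striking the common factor k^2 + 1 reduces the term (prefactor -7/10).
Adjacent-term ratio: r(k) = (3/8) * (k+1) (k+5/3) / [(k+2) (k+1)] - rational in k. x = (3/8); t_0 = -7/10; negate the roots.

Canonical form: C = -7/10 times 2F1 with upper {1, 5/3}, lower {2}, x = 3/8. Verdict: none - this 2F1 at x = 3/8 matches no listed pattern, and upper {1, 5/3} holds no stopper.


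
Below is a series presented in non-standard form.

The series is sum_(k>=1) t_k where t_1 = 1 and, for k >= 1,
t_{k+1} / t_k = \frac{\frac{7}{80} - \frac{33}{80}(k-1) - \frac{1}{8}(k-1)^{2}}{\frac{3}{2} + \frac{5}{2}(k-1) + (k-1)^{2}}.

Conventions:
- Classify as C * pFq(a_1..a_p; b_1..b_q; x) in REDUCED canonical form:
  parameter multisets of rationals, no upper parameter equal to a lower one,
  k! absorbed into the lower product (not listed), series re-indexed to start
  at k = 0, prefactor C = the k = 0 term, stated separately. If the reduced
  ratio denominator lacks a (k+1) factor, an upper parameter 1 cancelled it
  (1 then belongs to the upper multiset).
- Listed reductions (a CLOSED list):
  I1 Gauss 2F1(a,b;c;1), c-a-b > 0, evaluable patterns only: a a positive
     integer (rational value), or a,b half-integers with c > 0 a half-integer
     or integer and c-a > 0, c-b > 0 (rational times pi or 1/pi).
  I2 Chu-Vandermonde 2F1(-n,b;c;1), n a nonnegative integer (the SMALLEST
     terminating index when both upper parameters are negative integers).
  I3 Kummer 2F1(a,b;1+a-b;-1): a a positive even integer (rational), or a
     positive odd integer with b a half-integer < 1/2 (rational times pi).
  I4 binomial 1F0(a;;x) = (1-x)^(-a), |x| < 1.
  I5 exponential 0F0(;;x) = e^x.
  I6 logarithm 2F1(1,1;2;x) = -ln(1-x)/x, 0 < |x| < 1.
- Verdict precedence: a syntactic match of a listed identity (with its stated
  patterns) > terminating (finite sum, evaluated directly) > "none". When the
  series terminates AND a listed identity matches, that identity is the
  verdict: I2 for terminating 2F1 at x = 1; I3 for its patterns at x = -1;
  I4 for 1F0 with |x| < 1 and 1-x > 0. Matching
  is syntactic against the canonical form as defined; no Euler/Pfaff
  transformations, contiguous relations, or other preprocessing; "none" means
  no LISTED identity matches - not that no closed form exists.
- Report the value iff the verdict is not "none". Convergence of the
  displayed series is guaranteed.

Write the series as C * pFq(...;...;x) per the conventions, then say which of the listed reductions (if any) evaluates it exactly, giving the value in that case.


Prefactor 1, argument -\frac{1}{8}: 2F1 with upper {-\frac{1}{5}, \frac{7}{2}} over lower {\frac{3}{2}}. Verdict: none (x = -\frac{1}{8}): each listed identity misses the multisets {-\frac{1}{5}, \frac{7}{2}} ; {\frac{3}{2}}.

Key observation: t_0 = 1 here, and roots of the ratio polynomials (prefactor 1) are the negated parameters.
Step ratio: r(k) = -\frac{1}{8} * (k-\frac{1}{5}) (k+\frac{7}{2}) / [(k+\frac{3}{2}) (k+1)] - rational in k, leading ratio -\frac{1}{8}; with t_0 = 1, classification follows.


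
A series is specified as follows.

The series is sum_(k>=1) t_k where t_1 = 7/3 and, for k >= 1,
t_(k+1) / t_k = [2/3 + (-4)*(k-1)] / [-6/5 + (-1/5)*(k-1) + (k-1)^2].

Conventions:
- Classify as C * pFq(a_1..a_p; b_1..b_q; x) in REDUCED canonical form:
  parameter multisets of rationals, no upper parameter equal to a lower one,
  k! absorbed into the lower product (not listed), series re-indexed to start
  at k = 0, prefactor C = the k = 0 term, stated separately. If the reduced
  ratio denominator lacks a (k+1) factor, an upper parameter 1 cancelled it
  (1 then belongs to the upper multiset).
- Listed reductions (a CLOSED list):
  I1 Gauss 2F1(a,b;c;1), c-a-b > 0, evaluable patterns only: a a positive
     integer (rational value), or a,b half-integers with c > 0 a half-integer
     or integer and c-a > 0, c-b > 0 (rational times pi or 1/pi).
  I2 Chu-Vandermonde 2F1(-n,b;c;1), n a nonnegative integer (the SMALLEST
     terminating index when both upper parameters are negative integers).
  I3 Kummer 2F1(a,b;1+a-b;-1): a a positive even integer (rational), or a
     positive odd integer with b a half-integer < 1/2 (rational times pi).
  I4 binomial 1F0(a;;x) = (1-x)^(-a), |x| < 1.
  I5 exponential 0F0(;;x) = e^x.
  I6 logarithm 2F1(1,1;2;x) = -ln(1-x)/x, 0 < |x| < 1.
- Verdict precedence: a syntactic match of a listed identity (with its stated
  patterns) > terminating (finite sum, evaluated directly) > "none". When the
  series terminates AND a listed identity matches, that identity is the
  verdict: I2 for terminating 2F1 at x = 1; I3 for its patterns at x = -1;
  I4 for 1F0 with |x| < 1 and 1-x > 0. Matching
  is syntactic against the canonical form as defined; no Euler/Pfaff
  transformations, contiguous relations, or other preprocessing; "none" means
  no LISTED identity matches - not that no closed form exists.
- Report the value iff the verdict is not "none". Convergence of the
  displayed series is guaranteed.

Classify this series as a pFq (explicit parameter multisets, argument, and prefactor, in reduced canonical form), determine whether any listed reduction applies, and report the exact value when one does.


Classification (C = 7/3): 1F1 with upper {-1/6}, lower {-6/5}, argument x = -4. Verdict: none. A 1F1 with upper {-1/6} fits none of I1-I6 at x = -4; the sum runs forever.

Key observation: x = (-4) and the expanded ratio factors over Q; C = 7/3, roots give parameters.
Term ratio: r(k) = (-4) * (k-1/6) / [(k-6/5) (k+1)] - rational in k, leading ratio (-4); with t_0 = 7/3, classification follows.


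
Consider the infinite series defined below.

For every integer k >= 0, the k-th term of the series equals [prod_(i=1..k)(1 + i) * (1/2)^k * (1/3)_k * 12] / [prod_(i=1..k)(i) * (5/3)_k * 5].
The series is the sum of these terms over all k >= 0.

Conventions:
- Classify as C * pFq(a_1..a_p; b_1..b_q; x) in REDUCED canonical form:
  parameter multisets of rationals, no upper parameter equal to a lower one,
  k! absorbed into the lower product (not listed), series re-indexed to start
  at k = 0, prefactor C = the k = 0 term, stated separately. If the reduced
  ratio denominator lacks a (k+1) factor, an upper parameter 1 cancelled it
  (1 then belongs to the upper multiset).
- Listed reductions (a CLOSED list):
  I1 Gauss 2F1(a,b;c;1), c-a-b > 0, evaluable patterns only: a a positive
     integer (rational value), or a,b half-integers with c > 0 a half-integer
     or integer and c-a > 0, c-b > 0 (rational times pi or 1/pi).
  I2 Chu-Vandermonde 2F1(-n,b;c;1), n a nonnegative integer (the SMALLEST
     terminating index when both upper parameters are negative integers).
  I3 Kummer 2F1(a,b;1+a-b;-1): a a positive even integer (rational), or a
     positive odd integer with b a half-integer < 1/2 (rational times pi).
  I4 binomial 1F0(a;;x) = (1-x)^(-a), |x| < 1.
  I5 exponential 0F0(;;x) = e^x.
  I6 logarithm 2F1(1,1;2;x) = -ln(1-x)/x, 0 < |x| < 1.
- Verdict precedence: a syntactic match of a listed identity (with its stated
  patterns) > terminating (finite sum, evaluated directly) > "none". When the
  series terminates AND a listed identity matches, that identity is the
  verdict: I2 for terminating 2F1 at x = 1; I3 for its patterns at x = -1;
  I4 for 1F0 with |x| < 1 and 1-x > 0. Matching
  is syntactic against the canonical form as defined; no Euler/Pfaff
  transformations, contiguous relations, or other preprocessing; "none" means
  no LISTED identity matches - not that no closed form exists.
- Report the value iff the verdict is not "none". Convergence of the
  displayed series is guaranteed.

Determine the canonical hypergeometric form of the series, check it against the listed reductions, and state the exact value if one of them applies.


Key step: from the first term 12/5: the constant factors (C = 12/5) combine into one prefactor.
Term ratio: r(k) = (1/2) * (k+1/3) (k+2) / [(k+5/3) (k+1)] ; factor over Q: parameters, x = (1/2), and C = 12/5.

Classification (C = 12/5): 2F1 with upper {1/3, 2}, lower {5/3}, argument x = 1/2. Verdict: none. Every listed pattern misses the 2F1 form at 1/2, upper {1/3, 2}.


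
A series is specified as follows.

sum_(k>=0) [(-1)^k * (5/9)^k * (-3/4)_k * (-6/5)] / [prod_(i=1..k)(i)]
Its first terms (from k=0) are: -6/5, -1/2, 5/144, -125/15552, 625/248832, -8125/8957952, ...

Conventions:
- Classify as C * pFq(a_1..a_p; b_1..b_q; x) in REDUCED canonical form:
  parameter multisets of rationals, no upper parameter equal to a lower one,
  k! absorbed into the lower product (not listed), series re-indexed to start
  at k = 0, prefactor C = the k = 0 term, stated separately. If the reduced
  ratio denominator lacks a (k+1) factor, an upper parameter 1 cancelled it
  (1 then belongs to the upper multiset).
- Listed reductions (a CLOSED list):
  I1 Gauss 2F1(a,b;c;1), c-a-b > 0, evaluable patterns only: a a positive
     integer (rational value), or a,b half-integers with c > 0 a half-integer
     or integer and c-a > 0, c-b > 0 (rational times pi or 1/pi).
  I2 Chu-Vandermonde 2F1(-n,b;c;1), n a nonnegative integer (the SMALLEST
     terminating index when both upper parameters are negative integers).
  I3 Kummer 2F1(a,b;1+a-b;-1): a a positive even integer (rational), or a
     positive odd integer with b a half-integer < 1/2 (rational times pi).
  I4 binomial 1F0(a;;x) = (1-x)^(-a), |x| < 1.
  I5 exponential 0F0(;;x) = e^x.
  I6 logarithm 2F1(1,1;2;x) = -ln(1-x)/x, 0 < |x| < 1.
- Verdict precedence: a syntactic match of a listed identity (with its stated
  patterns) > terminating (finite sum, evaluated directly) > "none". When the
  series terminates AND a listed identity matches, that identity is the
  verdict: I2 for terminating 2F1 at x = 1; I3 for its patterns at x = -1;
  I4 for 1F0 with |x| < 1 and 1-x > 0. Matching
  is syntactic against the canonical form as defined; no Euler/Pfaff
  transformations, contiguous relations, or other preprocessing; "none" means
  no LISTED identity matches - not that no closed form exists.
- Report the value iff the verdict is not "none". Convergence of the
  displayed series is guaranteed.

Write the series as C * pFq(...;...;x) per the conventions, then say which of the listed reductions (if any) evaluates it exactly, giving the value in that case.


This is -6/5 * 1F0(-3/4; -; -5/9) in reduced canonical form. Verdict: binomial (I4) fires (the 1F0 binomial series: exponent 3/4, x = -5/9). Its exact value is (-6/5) * (14/9)^(3/4).

First insight: t_0 = -6/5 here, and the (-1)^k factor (prefactor -6/5) folds into the argument's sign.
Step ratio: r(k) = (-5/9) * (k-3/4) / [(k+1)] - rational in k, leading ratio (-5/9); with t_0 = -6/5, classification follows.


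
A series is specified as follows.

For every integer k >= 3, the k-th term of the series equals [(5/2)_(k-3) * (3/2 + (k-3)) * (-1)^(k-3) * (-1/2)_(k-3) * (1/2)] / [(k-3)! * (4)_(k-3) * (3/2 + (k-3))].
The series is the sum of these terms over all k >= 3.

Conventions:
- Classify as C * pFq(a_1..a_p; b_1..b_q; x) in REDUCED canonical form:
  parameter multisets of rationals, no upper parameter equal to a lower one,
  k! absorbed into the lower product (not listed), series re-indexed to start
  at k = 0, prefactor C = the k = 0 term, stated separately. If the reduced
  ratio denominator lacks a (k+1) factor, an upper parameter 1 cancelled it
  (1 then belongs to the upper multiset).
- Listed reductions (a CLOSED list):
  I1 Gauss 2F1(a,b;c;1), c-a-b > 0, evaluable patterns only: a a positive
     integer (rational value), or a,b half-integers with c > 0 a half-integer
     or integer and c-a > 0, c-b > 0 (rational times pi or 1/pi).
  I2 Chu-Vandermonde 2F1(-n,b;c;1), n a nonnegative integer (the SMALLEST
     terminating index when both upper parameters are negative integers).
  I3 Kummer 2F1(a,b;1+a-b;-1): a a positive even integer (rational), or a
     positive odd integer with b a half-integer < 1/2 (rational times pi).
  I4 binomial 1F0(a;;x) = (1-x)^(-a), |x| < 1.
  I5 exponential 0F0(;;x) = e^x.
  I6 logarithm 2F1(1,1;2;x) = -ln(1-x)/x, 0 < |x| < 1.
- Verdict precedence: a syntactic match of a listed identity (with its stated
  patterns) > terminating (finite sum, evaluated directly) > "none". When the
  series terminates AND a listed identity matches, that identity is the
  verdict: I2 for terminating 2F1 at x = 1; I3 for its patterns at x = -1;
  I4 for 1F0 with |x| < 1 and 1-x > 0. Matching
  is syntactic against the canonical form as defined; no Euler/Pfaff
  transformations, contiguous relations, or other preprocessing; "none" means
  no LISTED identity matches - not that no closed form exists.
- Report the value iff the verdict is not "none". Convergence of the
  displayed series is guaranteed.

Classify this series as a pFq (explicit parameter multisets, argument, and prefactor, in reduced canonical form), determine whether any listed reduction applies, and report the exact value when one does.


The tell: t_0 being 1/2, k + 3/2 divides numerator and denominator alike; C = 1/2, x = -1 after cancelling.
Step ratio: r(k) = (-1) * (k-1/2) (k+5/2) / [(k+4) (k+1)] - poly over poly, x = (-1) from leading terms; C = 1/2 at k = 0.

This is 1/2 * 2F1(-1/2, 5/2; 4; -1) in reduced canonical form. Verdict: no listed reduction: x = -1 and upper {-1/2, 5/2} fail every I1-I6 pattern.


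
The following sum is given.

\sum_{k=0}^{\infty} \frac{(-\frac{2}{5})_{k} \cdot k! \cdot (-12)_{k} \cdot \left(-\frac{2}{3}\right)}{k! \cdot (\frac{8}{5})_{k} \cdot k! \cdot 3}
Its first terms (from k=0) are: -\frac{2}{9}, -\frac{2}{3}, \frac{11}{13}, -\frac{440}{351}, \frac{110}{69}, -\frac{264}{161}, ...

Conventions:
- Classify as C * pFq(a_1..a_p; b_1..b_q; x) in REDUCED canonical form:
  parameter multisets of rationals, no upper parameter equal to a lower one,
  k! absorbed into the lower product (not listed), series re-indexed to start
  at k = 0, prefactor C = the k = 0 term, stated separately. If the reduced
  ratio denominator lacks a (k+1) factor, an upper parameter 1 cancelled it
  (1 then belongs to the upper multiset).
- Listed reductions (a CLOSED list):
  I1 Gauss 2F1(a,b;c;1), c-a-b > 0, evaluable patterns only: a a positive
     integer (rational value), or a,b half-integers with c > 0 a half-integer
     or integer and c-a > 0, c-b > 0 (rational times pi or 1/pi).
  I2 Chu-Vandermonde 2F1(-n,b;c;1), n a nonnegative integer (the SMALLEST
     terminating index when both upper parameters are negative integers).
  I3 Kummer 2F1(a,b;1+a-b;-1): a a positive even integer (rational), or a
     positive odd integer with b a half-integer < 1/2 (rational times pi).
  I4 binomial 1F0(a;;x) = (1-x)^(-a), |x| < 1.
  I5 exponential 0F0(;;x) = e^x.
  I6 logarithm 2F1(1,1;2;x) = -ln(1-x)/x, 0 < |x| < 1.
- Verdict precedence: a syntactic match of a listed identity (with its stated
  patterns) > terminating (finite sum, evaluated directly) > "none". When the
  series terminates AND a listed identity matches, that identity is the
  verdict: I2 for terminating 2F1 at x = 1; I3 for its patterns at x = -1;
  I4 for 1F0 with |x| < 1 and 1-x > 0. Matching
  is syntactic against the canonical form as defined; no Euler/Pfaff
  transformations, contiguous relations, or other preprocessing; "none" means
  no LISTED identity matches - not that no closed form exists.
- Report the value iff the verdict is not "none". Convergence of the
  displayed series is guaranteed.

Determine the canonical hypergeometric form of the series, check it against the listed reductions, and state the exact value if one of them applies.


Prefactor -\frac{2}{9}, argument 1: 2F1 with upper {-12, -\frac{2}{5}} over lower {\frac{8}{5}}. Verdict: the Chu-Vandermonde identity I2 fires (terminating 2F1 at x = 1 with n = 12, b = -2/5, c = \frac{8}{5}). Value: -\frac{6103515625}{10917307926}.

The tell: t_0 being -\frac{2}{9}, the parameter 1 appears in both the upper and lower lists and cancels.
Ratio: r(k) = 1 * (k-12) (k-\frac{2}{5}) / [(k+\frac{8}{5}) (k+1)] - rational in k, leading ratio 1; with t_0 = -\frac{2}{9}, classification follows.


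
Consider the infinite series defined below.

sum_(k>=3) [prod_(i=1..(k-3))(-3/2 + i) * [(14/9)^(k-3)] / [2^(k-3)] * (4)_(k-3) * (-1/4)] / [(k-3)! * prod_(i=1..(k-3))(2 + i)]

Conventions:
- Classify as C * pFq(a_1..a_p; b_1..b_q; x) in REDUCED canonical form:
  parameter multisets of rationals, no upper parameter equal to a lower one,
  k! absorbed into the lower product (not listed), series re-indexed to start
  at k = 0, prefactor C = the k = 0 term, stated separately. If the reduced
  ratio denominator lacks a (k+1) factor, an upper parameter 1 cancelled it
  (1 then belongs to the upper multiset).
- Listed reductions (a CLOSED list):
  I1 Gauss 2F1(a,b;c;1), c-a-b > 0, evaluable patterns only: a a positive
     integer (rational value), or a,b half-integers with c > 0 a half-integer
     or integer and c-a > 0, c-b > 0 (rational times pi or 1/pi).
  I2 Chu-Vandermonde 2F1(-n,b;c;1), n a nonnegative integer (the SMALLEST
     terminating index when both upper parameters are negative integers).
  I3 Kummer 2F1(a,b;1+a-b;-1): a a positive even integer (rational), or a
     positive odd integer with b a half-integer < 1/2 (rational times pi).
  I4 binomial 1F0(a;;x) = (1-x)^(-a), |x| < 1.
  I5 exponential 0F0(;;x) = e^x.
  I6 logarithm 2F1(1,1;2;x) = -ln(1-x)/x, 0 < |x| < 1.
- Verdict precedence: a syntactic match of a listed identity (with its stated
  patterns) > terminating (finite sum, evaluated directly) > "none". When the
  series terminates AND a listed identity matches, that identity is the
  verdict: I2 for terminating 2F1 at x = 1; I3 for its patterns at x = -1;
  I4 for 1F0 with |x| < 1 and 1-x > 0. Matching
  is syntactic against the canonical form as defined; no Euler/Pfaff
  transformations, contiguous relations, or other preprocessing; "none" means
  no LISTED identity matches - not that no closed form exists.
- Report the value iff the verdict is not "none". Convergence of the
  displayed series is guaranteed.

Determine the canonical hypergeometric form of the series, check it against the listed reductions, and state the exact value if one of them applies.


At argument 7/9: a 2F1 with upper {-1/2, 4}, lower {3}, scaled by C = -1/4. Verdict: none - this 2F1 at x = 7/9 matches no listed pattern, and upper {-1/2, 4} holds no stopper.

Key observation: from the first term -1/4: the two k-th powers (prefactor -1/4) combine into one argument.
Step ratio: r(k) = (7/9) * (k-1/2) (k+4) / [(k+3) (k+1)] ; factor over Q: parameters, x = (7/9), and C = -1/4.


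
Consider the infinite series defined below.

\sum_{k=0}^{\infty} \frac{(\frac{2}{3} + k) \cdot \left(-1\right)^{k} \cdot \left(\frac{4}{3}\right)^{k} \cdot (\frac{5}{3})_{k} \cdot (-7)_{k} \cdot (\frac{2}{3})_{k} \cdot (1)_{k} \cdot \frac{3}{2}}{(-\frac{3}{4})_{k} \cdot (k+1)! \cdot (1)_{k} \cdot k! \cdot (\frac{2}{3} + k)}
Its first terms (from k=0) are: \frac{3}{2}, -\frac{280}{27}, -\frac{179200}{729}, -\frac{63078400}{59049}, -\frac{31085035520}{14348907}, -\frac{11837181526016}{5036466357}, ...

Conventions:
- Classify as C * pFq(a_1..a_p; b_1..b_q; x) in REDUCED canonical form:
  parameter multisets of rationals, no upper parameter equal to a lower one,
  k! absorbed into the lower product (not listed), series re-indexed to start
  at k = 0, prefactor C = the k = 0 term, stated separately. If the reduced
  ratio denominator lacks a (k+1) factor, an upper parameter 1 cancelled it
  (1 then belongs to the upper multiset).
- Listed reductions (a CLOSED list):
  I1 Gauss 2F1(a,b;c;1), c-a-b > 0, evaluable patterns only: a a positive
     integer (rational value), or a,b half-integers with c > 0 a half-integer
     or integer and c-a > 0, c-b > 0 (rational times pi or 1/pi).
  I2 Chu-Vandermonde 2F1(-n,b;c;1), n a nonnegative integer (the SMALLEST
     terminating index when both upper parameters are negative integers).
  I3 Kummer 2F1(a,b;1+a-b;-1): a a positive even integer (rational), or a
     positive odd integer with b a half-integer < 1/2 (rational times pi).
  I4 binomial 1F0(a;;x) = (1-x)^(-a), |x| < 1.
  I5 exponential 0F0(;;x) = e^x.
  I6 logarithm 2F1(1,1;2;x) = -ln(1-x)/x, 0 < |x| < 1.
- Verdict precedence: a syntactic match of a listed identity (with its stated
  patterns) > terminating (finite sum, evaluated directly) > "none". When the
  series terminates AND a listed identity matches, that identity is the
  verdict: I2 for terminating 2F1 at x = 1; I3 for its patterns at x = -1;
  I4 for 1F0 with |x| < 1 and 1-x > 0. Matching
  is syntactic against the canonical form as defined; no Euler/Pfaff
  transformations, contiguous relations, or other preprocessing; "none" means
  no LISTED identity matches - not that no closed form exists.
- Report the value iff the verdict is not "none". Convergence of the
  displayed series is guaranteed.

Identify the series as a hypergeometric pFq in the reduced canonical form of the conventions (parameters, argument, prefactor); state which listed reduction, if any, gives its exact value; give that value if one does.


Prefactor \frac{3}{2}, argument -\frac{4}{3}: 3F2 with upper {-7, \frac{2}{3}, \frac{5}{3}} over lower {-\frac{3}{4}, 2}. Verdict: terminating - no listed pattern fits, but -7 in the upper list cuts the series at k = 7; direct evaluation. Sum: -\frac{493912471446876241}{66088511536554}.

The tell: x = -\frac{4}{3} and k + 2/3 divides numerator and denominator alike; prefactor 3/2 after cancelling.
Ratio: r(k) = -\frac{4}{3} * (k-7) (k+\frac{2}{3}) (k+\frac{5}{3}) / [(k-\frac{3}{4}) (k+2) (k+1)] - rational in k. x = -\frac{4}{3}; t_0 = \frac{3}{2}; negate the roots.


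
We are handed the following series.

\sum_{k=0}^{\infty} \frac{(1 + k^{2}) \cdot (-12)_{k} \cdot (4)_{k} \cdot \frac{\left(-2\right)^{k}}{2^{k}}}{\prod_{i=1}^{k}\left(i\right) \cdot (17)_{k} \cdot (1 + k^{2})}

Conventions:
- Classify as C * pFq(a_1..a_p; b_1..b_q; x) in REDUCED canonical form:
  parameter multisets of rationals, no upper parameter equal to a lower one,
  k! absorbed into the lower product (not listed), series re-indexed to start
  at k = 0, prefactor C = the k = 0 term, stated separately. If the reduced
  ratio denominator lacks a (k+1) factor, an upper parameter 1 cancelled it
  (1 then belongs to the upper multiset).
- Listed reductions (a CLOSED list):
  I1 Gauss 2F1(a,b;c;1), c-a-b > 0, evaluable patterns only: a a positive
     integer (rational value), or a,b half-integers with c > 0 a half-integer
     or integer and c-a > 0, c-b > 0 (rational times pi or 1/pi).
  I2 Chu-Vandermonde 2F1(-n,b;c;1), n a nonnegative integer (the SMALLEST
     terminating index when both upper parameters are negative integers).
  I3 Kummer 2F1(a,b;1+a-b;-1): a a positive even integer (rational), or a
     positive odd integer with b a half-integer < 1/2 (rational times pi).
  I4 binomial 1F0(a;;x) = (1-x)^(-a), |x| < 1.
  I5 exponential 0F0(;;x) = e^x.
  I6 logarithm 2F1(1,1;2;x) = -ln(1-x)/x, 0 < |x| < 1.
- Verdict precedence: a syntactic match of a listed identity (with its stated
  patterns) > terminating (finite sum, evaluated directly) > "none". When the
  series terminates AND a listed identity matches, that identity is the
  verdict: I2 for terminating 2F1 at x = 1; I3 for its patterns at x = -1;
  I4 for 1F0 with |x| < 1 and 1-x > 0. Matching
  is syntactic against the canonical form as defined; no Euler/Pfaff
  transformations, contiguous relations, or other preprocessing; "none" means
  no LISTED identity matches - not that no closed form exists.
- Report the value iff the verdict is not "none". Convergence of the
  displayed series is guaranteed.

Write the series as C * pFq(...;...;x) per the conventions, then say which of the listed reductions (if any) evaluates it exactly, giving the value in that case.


Key step: t_0 being 1, the two k-th powers (prefactor 1) combine into one argument.
Term ratio: r(k) = -1 * (k-12) (k+4) / [(k+17) (k+1)] - poly over poly, x = -1 from leading terms; C = 1 at k = 0.

Classification (C = 1): 2F1 with upper {-12, 4}, lower {17}, argument x = -1. Verdict (x = -1): Kummer (I3) applies (x = -1; c = 17 equals 1+a-b for upper {-12, 4}: listed pattern). Value: 20.


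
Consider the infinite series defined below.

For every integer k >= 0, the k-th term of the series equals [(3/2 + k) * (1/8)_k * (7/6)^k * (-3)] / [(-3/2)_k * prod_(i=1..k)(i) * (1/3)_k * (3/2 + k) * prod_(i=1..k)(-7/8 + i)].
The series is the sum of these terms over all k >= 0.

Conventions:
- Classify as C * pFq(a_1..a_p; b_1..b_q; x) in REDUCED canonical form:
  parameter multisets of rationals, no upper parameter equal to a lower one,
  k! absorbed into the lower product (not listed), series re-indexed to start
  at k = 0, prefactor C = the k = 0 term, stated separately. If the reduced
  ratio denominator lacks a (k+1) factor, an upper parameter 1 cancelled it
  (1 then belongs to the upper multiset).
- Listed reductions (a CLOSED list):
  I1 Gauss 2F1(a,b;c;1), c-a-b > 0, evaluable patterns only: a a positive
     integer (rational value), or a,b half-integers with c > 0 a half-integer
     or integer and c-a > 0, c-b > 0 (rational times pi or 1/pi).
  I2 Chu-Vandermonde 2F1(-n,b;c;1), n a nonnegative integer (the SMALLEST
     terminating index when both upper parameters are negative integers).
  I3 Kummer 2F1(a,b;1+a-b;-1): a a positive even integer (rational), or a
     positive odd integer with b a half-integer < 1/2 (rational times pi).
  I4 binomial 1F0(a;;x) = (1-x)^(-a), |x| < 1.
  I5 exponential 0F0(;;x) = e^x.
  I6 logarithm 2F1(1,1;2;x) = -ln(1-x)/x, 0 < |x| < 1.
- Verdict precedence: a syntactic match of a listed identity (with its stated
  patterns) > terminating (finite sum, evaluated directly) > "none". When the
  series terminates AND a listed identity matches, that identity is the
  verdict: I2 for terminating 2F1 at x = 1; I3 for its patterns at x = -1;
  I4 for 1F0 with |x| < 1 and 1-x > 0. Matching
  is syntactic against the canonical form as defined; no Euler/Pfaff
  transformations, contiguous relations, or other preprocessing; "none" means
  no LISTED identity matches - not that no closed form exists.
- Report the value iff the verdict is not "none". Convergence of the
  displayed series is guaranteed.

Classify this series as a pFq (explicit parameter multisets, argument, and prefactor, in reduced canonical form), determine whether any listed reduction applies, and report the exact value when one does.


Classification (C = -3): 0F2 with upper {-}, lower {-3/2, 1/3}, argument x = 7/6. Verdict: none - at argument 7/6 the multisets {-} ; {-3/2, 1/3} match no listed identity.

Key observation: from the first term -3: the lower running product (C = -3) is a rising factorial.
Adjacent-term ratio: r(k) = (7/6) * 1 / [(k-3/2) (k+1/3) (k+1)] - rational in k, leading ratio (7/6); with t_0 = -3, classification follows.


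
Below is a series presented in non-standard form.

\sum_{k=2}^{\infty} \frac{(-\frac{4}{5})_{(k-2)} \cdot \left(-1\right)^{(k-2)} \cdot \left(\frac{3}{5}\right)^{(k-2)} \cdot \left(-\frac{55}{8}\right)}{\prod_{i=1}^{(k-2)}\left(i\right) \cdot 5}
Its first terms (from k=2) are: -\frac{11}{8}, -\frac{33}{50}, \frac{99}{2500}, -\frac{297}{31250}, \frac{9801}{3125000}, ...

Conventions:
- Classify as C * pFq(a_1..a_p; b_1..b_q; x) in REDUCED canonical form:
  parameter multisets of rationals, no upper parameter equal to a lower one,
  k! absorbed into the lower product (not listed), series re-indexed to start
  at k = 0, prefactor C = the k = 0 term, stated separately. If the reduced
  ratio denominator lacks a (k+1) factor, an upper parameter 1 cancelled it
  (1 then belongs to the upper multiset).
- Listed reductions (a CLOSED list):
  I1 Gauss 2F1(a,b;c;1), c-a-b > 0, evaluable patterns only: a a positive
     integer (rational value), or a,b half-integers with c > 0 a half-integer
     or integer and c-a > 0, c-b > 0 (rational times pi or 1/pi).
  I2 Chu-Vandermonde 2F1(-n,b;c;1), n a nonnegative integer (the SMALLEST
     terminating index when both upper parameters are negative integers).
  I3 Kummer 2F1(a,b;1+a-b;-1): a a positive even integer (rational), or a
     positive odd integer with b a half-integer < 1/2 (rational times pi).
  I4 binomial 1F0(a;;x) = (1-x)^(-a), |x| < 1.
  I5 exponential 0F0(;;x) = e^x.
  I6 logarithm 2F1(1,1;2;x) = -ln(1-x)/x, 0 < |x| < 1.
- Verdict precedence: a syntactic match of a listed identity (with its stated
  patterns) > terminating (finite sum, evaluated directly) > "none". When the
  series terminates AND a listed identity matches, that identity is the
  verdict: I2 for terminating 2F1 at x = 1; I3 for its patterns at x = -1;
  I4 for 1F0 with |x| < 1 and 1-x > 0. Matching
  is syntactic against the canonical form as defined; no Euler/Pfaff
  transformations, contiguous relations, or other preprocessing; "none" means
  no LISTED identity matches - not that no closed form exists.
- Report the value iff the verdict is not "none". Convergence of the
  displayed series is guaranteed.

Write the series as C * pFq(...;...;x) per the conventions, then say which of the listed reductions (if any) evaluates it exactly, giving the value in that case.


Reduced: x = -\frac{3}{5}, 1F0, upper = {-\frac{4}{5}}, lower = {-}, C = -\frac{11}{8}. Verdict: the I4 binomial reduction fires (the 1F0 binomial series: exponent 4/5, x = -\frac{3}{5}). Value: \left(-\frac{11}{8}\right) \cdot \left(\frac{8}{5}\right)^{\frac{4}{5}}.

The tell: t_0 = -\frac{11}{8} here, and the constant factors (C = -11/8) combine into one prefactor.
Adjacent-term ratio: r(k) = -\frac{3}{5} * (k-\frac{4}{5}) / [(k+1)] ; factor over Q: parameters, x = -\frac{3}{5}, and C = -\frac{11}{8}.


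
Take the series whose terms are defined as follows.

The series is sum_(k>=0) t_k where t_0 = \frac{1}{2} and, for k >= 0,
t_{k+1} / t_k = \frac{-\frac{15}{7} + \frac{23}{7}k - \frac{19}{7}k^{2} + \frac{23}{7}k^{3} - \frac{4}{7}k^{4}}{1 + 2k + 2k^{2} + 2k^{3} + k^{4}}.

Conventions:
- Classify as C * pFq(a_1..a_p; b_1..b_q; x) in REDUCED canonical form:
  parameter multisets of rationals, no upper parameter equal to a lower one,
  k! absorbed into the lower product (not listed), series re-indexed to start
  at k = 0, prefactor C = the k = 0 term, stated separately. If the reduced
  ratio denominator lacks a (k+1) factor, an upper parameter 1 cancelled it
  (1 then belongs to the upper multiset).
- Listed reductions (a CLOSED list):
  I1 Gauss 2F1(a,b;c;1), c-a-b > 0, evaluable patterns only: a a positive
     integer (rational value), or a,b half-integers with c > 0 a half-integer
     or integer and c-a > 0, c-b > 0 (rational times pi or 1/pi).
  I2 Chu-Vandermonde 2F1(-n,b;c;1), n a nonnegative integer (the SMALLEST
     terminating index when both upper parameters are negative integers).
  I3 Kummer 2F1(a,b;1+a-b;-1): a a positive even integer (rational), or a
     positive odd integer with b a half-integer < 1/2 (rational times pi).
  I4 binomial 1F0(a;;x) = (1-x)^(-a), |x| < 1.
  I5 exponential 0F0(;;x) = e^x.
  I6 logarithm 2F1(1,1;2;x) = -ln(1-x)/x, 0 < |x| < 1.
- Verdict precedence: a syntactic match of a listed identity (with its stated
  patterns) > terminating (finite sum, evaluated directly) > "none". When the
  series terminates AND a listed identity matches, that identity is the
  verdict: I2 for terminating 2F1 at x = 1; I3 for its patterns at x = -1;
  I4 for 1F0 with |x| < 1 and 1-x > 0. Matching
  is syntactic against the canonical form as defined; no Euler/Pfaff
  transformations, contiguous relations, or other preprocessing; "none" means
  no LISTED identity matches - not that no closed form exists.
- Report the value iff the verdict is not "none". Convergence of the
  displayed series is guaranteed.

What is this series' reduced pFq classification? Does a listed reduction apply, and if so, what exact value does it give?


With C = \frac{1}{2}: the canonical form is 2F1(-5, -\frac{3}{4}; 1; -\frac{4}{7}). Verdict: terminating - upper parameter -5 makes this a finite sum (last index 5), evaluated exactly. Value: -\frac{51579}{67228}.

Key observation: t_0 being \frac{1}{2}, the expanded ratio factors over Q; C = 1/2, x = -4/7, roots give parameters.
Term ratio: r(k) = -\frac{4}{7} * (k-5) (k-\frac{3}{4}) / [(k+1) (k+1)] - rational; roots negated = parameters, x = -\frac{4}{7}, C = \frac{1}{2}.


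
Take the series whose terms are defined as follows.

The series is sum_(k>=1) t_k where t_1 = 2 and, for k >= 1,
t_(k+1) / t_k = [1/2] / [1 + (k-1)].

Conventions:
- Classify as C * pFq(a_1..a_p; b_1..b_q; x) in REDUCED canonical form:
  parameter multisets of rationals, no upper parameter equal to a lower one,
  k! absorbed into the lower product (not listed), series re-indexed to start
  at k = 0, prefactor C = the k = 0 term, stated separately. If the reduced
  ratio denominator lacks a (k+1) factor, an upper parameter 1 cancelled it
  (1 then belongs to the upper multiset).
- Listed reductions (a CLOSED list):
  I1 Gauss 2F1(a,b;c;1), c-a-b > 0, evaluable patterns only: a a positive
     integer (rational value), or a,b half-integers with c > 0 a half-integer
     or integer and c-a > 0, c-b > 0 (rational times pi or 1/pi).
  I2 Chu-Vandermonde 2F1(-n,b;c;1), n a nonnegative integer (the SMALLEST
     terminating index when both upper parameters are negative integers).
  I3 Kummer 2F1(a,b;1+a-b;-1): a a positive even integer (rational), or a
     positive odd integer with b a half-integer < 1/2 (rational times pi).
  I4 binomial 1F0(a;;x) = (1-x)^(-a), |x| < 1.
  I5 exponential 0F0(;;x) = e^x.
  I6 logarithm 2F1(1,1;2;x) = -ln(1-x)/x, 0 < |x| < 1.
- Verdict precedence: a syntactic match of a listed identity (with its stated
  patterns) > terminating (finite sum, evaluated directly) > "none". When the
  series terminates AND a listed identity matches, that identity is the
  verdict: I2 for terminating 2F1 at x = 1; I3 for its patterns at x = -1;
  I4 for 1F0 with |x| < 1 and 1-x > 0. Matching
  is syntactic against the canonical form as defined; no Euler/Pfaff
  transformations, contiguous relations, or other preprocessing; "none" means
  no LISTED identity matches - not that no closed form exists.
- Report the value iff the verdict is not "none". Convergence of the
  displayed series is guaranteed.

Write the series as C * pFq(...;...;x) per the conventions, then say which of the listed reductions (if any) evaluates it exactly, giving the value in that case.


With C = 2: the canonical form is 0F0(-; -; 1/2). Verdict at x = 1/2: the exponential series (I5) matches (the 0F0 exponential series at x = 1/2). Sum: 2 * e^(1/2).

Key observation: x = (1/2) and the expanded ratio factors over Q; prefactor 2, roots give parameters.
Adjacent-term ratio: r(k) = (1/2) * 1 / [(k+1)] ; factor over Q: parameters, x = (1/2), and C = 2.


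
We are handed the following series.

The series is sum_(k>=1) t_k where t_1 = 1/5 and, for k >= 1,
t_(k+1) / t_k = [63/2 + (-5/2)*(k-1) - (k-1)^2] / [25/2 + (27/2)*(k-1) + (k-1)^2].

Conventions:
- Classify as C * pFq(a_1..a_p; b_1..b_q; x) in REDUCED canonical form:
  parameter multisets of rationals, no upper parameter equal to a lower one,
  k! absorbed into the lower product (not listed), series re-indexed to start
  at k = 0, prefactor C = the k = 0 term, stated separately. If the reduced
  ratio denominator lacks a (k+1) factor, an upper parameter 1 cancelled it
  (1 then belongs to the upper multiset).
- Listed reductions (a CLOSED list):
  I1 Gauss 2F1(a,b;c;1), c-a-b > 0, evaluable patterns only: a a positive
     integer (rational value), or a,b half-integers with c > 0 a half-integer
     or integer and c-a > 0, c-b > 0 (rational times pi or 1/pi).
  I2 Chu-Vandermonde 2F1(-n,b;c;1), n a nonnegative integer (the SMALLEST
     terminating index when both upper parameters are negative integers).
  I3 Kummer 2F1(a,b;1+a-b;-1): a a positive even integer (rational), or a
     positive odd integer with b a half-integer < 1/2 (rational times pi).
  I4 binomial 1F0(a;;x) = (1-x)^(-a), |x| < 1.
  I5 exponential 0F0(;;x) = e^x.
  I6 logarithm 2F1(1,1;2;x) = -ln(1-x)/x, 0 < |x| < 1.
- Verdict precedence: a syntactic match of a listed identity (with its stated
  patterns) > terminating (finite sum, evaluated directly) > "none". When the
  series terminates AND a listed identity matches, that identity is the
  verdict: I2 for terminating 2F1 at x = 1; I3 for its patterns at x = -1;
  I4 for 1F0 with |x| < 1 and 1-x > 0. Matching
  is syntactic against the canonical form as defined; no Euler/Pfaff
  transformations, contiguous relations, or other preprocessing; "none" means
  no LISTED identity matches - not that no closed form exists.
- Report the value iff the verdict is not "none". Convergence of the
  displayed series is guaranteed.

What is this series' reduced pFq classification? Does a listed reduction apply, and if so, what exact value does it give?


Canonical form: C = 1/5 times 2F1 with upper {-9/2, 7}, lower {25/2}, x = -1. Verdict at x = -1: the Kummer evaluation I3 matches (x = -1; c = 25/2 equals 1+a-b for upper {-9/2, 7}: listed pattern). Sum: (66927861/134217728) * pi.

Structural cue: t_0 being 1/5, roots of the ratio polynomials (C = 1/5) are the negated parameters.
Adjacent-term ratio: r(k) = (-1) * (k-9/2) (k+7) / [(k+25/2) (k+1)] - rational in k. x = (-1); t_0 = 1/5; negate the roots.
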